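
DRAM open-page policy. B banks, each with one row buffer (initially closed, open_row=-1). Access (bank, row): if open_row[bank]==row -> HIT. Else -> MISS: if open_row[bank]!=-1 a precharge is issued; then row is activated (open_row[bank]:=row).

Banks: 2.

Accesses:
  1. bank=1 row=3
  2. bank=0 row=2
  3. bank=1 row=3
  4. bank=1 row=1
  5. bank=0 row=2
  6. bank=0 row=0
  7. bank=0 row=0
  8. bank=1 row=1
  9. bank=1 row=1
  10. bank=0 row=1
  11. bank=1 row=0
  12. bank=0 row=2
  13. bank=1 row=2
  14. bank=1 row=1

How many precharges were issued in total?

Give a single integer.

Acc 1: bank1 row3 -> MISS (open row3); precharges=0
Acc 2: bank0 row2 -> MISS (open row2); precharges=0
Acc 3: bank1 row3 -> HIT
Acc 4: bank1 row1 -> MISS (open row1); precharges=1
Acc 5: bank0 row2 -> HIT
Acc 6: bank0 row0 -> MISS (open row0); precharges=2
Acc 7: bank0 row0 -> HIT
Acc 8: bank1 row1 -> HIT
Acc 9: bank1 row1 -> HIT
Acc 10: bank0 row1 -> MISS (open row1); precharges=3
Acc 11: bank1 row0 -> MISS (open row0); precharges=4
Acc 12: bank0 row2 -> MISS (open row2); precharges=5
Acc 13: bank1 row2 -> MISS (open row2); precharges=6
Acc 14: bank1 row1 -> MISS (open row1); precharges=7

Answer: 7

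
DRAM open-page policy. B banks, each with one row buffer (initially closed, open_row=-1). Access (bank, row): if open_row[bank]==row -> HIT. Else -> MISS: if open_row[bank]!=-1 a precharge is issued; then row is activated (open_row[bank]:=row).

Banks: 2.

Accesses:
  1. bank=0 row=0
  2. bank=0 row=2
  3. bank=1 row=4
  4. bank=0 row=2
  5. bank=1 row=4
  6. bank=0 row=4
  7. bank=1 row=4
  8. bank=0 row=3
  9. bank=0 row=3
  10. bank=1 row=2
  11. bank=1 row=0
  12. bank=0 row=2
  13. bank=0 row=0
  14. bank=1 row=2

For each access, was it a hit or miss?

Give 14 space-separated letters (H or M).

Answer: M M M H H M H M H M M M M M

Derivation:
Acc 1: bank0 row0 -> MISS (open row0); precharges=0
Acc 2: bank0 row2 -> MISS (open row2); precharges=1
Acc 3: bank1 row4 -> MISS (open row4); precharges=1
Acc 4: bank0 row2 -> HIT
Acc 5: bank1 row4 -> HIT
Acc 6: bank0 row4 -> MISS (open row4); precharges=2
Acc 7: bank1 row4 -> HIT
Acc 8: bank0 row3 -> MISS (open row3); precharges=3
Acc 9: bank0 row3 -> HIT
Acc 10: bank1 row2 -> MISS (open row2); precharges=4
Acc 11: bank1 row0 -> MISS (open row0); precharges=5
Acc 12: bank0 row2 -> MISS (open row2); precharges=6
Acc 13: bank0 row0 -> MISS (open row0); precharges=7
Acc 14: bank1 row2 -> MISS (open row2); precharges=8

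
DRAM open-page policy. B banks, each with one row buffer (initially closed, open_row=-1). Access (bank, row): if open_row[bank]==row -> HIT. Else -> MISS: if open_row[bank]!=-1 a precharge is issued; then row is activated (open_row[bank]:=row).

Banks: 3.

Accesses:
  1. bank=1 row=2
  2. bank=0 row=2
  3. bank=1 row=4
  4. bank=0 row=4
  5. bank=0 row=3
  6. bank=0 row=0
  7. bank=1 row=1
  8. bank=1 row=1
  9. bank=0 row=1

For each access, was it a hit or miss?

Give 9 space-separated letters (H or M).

Acc 1: bank1 row2 -> MISS (open row2); precharges=0
Acc 2: bank0 row2 -> MISS (open row2); precharges=0
Acc 3: bank1 row4 -> MISS (open row4); precharges=1
Acc 4: bank0 row4 -> MISS (open row4); precharges=2
Acc 5: bank0 row3 -> MISS (open row3); precharges=3
Acc 6: bank0 row0 -> MISS (open row0); precharges=4
Acc 7: bank1 row1 -> MISS (open row1); precharges=5
Acc 8: bank1 row1 -> HIT
Acc 9: bank0 row1 -> MISS (open row1); precharges=6

Answer: M M M M M M M H M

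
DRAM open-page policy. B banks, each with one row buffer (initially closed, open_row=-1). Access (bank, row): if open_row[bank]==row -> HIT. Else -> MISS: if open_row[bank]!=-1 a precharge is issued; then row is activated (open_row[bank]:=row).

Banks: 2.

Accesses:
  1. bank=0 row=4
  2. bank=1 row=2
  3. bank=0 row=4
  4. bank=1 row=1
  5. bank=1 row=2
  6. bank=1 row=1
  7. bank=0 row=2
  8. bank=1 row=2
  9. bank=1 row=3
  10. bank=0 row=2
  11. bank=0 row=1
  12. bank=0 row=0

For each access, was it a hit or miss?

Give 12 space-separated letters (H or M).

Acc 1: bank0 row4 -> MISS (open row4); precharges=0
Acc 2: bank1 row2 -> MISS (open row2); precharges=0
Acc 3: bank0 row4 -> HIT
Acc 4: bank1 row1 -> MISS (open row1); precharges=1
Acc 5: bank1 row2 -> MISS (open row2); precharges=2
Acc 6: bank1 row1 -> MISS (open row1); precharges=3
Acc 7: bank0 row2 -> MISS (open row2); precharges=4
Acc 8: bank1 row2 -> MISS (open row2); precharges=5
Acc 9: bank1 row3 -> MISS (open row3); precharges=6
Acc 10: bank0 row2 -> HIT
Acc 11: bank0 row1 -> MISS (open row1); precharges=7
Acc 12: bank0 row0 -> MISS (open row0); precharges=8

Answer: M M H M M M M M M H M M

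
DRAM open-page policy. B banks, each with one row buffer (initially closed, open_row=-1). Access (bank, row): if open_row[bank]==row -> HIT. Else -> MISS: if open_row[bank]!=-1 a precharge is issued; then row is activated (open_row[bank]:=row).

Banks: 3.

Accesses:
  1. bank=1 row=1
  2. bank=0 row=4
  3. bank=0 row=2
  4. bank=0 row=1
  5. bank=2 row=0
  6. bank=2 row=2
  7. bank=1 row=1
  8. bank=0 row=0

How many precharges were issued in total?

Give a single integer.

Acc 1: bank1 row1 -> MISS (open row1); precharges=0
Acc 2: bank0 row4 -> MISS (open row4); precharges=0
Acc 3: bank0 row2 -> MISS (open row2); precharges=1
Acc 4: bank0 row1 -> MISS (open row1); precharges=2
Acc 5: bank2 row0 -> MISS (open row0); precharges=2
Acc 6: bank2 row2 -> MISS (open row2); precharges=3
Acc 7: bank1 row1 -> HIT
Acc 8: bank0 row0 -> MISS (open row0); precharges=4

Answer: 4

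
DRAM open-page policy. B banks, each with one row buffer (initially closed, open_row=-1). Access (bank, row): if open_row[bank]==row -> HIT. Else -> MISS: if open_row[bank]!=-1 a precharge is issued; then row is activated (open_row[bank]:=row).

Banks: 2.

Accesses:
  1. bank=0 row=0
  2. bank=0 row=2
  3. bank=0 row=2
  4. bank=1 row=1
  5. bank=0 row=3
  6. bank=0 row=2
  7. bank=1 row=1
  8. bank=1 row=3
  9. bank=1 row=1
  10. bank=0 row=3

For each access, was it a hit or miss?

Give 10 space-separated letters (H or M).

Answer: M M H M M M H M M M

Derivation:
Acc 1: bank0 row0 -> MISS (open row0); precharges=0
Acc 2: bank0 row2 -> MISS (open row2); precharges=1
Acc 3: bank0 row2 -> HIT
Acc 4: bank1 row1 -> MISS (open row1); precharges=1
Acc 5: bank0 row3 -> MISS (open row3); precharges=2
Acc 6: bank0 row2 -> MISS (open row2); precharges=3
Acc 7: bank1 row1 -> HIT
Acc 8: bank1 row3 -> MISS (open row3); precharges=4
Acc 9: bank1 row1 -> MISS (open row1); precharges=5
Acc 10: bank0 row3 -> MISS (open row3); precharges=6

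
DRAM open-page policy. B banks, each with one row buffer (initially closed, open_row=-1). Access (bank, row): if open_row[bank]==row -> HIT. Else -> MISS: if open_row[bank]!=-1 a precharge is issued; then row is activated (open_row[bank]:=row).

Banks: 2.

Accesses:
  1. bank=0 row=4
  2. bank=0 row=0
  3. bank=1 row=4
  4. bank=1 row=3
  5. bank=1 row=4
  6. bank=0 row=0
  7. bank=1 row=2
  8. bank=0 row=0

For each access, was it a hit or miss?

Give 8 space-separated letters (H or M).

Acc 1: bank0 row4 -> MISS (open row4); precharges=0
Acc 2: bank0 row0 -> MISS (open row0); precharges=1
Acc 3: bank1 row4 -> MISS (open row4); precharges=1
Acc 4: bank1 row3 -> MISS (open row3); precharges=2
Acc 5: bank1 row4 -> MISS (open row4); precharges=3
Acc 6: bank0 row0 -> HIT
Acc 7: bank1 row2 -> MISS (open row2); precharges=4
Acc 8: bank0 row0 -> HIT

Answer: M M M M M H M H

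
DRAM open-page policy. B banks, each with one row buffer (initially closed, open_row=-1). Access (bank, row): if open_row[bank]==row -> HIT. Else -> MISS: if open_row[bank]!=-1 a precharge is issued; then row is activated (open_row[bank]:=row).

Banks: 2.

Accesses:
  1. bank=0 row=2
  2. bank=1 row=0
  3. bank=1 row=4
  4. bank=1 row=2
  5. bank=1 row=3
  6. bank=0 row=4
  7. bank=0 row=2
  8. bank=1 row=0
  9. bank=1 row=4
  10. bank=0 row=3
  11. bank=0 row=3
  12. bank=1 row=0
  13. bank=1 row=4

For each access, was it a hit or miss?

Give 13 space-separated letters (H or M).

Acc 1: bank0 row2 -> MISS (open row2); precharges=0
Acc 2: bank1 row0 -> MISS (open row0); precharges=0
Acc 3: bank1 row4 -> MISS (open row4); precharges=1
Acc 4: bank1 row2 -> MISS (open row2); precharges=2
Acc 5: bank1 row3 -> MISS (open row3); precharges=3
Acc 6: bank0 row4 -> MISS (open row4); precharges=4
Acc 7: bank0 row2 -> MISS (open row2); precharges=5
Acc 8: bank1 row0 -> MISS (open row0); precharges=6
Acc 9: bank1 row4 -> MISS (open row4); precharges=7
Acc 10: bank0 row3 -> MISS (open row3); precharges=8
Acc 11: bank0 row3 -> HIT
Acc 12: bank1 row0 -> MISS (open row0); precharges=9
Acc 13: bank1 row4 -> MISS (open row4); precharges=10

Answer: M M M M M M M M M M H M M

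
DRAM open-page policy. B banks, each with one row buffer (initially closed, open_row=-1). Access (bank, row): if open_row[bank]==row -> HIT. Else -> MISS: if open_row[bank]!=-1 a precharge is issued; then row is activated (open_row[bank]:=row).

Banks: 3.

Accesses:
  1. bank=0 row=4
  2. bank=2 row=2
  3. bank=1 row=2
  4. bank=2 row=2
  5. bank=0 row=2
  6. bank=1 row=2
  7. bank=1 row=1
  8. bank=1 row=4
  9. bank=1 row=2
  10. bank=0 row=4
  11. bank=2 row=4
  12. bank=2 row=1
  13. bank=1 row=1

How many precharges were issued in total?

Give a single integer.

Answer: 8

Derivation:
Acc 1: bank0 row4 -> MISS (open row4); precharges=0
Acc 2: bank2 row2 -> MISS (open row2); precharges=0
Acc 3: bank1 row2 -> MISS (open row2); precharges=0
Acc 4: bank2 row2 -> HIT
Acc 5: bank0 row2 -> MISS (open row2); precharges=1
Acc 6: bank1 row2 -> HIT
Acc 7: bank1 row1 -> MISS (open row1); precharges=2
Acc 8: bank1 row4 -> MISS (open row4); precharges=3
Acc 9: bank1 row2 -> MISS (open row2); precharges=4
Acc 10: bank0 row4 -> MISS (open row4); precharges=5
Acc 11: bank2 row4 -> MISS (open row4); precharges=6
Acc 12: bank2 row1 -> MISS (open row1); precharges=7
Acc 13: bank1 row1 -> MISS (open row1); precharges=8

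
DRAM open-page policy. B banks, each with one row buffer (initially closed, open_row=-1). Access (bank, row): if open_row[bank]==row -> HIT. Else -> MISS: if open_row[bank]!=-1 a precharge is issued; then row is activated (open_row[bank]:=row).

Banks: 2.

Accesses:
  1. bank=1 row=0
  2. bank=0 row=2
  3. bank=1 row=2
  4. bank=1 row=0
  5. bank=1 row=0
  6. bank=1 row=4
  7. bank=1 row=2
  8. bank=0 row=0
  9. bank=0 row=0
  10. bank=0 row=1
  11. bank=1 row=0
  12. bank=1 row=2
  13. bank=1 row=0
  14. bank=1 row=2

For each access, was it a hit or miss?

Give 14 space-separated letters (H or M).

Acc 1: bank1 row0 -> MISS (open row0); precharges=0
Acc 2: bank0 row2 -> MISS (open row2); precharges=0
Acc 3: bank1 row2 -> MISS (open row2); precharges=1
Acc 4: bank1 row0 -> MISS (open row0); precharges=2
Acc 5: bank1 row0 -> HIT
Acc 6: bank1 row4 -> MISS (open row4); precharges=3
Acc 7: bank1 row2 -> MISS (open row2); precharges=4
Acc 8: bank0 row0 -> MISS (open row0); precharges=5
Acc 9: bank0 row0 -> HIT
Acc 10: bank0 row1 -> MISS (open row1); precharges=6
Acc 11: bank1 row0 -> MISS (open row0); precharges=7
Acc 12: bank1 row2 -> MISS (open row2); precharges=8
Acc 13: bank1 row0 -> MISS (open row0); precharges=9
Acc 14: bank1 row2 -> MISS (open row2); precharges=10

Answer: M M M M H M M M H M M M M M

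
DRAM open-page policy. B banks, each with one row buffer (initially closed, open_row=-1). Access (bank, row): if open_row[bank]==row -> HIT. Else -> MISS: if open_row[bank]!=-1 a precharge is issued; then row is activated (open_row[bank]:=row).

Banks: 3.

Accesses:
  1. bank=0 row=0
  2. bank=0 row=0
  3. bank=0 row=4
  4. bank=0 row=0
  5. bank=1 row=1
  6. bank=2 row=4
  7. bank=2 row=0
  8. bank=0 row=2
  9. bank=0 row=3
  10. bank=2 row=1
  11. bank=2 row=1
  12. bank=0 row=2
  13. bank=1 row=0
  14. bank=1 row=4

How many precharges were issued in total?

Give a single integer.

Acc 1: bank0 row0 -> MISS (open row0); precharges=0
Acc 2: bank0 row0 -> HIT
Acc 3: bank0 row4 -> MISS (open row4); precharges=1
Acc 4: bank0 row0 -> MISS (open row0); precharges=2
Acc 5: bank1 row1 -> MISS (open row1); precharges=2
Acc 6: bank2 row4 -> MISS (open row4); precharges=2
Acc 7: bank2 row0 -> MISS (open row0); precharges=3
Acc 8: bank0 row2 -> MISS (open row2); precharges=4
Acc 9: bank0 row3 -> MISS (open row3); precharges=5
Acc 10: bank2 row1 -> MISS (open row1); precharges=6
Acc 11: bank2 row1 -> HIT
Acc 12: bank0 row2 -> MISS (open row2); precharges=7
Acc 13: bank1 row0 -> MISS (open row0); precharges=8
Acc 14: bank1 row4 -> MISS (open row4); precharges=9

Answer: 9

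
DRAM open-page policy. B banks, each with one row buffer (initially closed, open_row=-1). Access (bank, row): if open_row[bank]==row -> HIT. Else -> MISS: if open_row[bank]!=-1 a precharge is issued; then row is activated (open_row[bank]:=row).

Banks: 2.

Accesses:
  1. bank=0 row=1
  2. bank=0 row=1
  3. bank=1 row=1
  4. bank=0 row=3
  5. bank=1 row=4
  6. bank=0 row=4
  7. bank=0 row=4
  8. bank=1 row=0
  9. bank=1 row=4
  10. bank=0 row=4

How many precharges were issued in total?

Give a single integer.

Acc 1: bank0 row1 -> MISS (open row1); precharges=0
Acc 2: bank0 row1 -> HIT
Acc 3: bank1 row1 -> MISS (open row1); precharges=0
Acc 4: bank0 row3 -> MISS (open row3); precharges=1
Acc 5: bank1 row4 -> MISS (open row4); precharges=2
Acc 6: bank0 row4 -> MISS (open row4); precharges=3
Acc 7: bank0 row4 -> HIT
Acc 8: bank1 row0 -> MISS (open row0); precharges=4
Acc 9: bank1 row4 -> MISS (open row4); precharges=5
Acc 10: bank0 row4 -> HIT

Answer: 5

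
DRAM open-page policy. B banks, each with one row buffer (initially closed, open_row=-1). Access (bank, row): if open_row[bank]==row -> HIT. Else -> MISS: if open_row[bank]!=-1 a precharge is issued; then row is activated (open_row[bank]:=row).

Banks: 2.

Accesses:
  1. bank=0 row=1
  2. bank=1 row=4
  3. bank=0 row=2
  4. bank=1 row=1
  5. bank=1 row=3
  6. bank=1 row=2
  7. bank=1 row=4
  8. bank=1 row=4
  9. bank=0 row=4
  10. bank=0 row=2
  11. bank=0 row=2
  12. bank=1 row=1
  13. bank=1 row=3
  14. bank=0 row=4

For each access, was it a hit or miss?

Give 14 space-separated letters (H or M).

Acc 1: bank0 row1 -> MISS (open row1); precharges=0
Acc 2: bank1 row4 -> MISS (open row4); precharges=0
Acc 3: bank0 row2 -> MISS (open row2); precharges=1
Acc 4: bank1 row1 -> MISS (open row1); precharges=2
Acc 5: bank1 row3 -> MISS (open row3); precharges=3
Acc 6: bank1 row2 -> MISS (open row2); precharges=4
Acc 7: bank1 row4 -> MISS (open row4); precharges=5
Acc 8: bank1 row4 -> HIT
Acc 9: bank0 row4 -> MISS (open row4); precharges=6
Acc 10: bank0 row2 -> MISS (open row2); precharges=7
Acc 11: bank0 row2 -> HIT
Acc 12: bank1 row1 -> MISS (open row1); precharges=8
Acc 13: bank1 row3 -> MISS (open row3); precharges=9
Acc 14: bank0 row4 -> MISS (open row4); precharges=10

Answer: M M M M M M M H M M H M M M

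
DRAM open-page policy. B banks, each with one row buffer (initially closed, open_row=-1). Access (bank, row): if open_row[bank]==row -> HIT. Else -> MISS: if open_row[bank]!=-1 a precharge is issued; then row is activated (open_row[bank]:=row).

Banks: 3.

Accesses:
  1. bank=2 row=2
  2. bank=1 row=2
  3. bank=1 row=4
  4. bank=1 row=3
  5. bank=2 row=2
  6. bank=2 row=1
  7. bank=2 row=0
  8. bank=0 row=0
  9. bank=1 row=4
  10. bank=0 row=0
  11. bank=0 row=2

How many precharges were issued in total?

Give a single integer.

Answer: 6

Derivation:
Acc 1: bank2 row2 -> MISS (open row2); precharges=0
Acc 2: bank1 row2 -> MISS (open row2); precharges=0
Acc 3: bank1 row4 -> MISS (open row4); precharges=1
Acc 4: bank1 row3 -> MISS (open row3); precharges=2
Acc 5: bank2 row2 -> HIT
Acc 6: bank2 row1 -> MISS (open row1); precharges=3
Acc 7: bank2 row0 -> MISS (open row0); precharges=4
Acc 8: bank0 row0 -> MISS (open row0); precharges=4
Acc 9: bank1 row4 -> MISS (open row4); precharges=5
Acc 10: bank0 row0 -> HIT
Acc 11: bank0 row2 -> MISS (open row2); precharges=6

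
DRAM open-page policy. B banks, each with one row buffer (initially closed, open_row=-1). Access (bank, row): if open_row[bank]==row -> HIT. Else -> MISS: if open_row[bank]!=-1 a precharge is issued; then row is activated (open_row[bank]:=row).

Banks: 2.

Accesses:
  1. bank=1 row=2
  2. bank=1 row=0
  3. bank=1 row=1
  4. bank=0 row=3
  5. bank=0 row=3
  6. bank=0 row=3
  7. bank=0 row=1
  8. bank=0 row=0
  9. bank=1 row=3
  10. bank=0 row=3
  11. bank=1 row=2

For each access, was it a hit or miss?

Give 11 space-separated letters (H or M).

Answer: M M M M H H M M M M M

Derivation:
Acc 1: bank1 row2 -> MISS (open row2); precharges=0
Acc 2: bank1 row0 -> MISS (open row0); precharges=1
Acc 3: bank1 row1 -> MISS (open row1); precharges=2
Acc 4: bank0 row3 -> MISS (open row3); precharges=2
Acc 5: bank0 row3 -> HIT
Acc 6: bank0 row3 -> HIT
Acc 7: bank0 row1 -> MISS (open row1); precharges=3
Acc 8: bank0 row0 -> MISS (open row0); precharges=4
Acc 9: bank1 row3 -> MISS (open row3); precharges=5
Acc 10: bank0 row3 -> MISS (open row3); precharges=6
Acc 11: bank1 row2 -> MISS (open row2); precharges=7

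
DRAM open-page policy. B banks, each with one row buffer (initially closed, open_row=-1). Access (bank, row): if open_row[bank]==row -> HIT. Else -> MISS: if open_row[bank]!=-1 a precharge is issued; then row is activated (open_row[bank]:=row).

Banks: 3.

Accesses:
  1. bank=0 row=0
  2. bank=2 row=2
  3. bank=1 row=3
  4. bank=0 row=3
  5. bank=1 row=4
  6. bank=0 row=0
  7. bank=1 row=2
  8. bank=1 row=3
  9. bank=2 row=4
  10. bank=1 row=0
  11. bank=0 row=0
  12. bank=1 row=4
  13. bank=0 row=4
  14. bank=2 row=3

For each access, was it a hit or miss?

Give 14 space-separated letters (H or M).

Answer: M M M M M M M M M M H M M M

Derivation:
Acc 1: bank0 row0 -> MISS (open row0); precharges=0
Acc 2: bank2 row2 -> MISS (open row2); precharges=0
Acc 3: bank1 row3 -> MISS (open row3); precharges=0
Acc 4: bank0 row3 -> MISS (open row3); precharges=1
Acc 5: bank1 row4 -> MISS (open row4); precharges=2
Acc 6: bank0 row0 -> MISS (open row0); precharges=3
Acc 7: bank1 row2 -> MISS (open row2); precharges=4
Acc 8: bank1 row3 -> MISS (open row3); precharges=5
Acc 9: bank2 row4 -> MISS (open row4); precharges=6
Acc 10: bank1 row0 -> MISS (open row0); precharges=7
Acc 11: bank0 row0 -> HIT
Acc 12: bank1 row4 -> MISS (open row4); precharges=8
Acc 13: bank0 row4 -> MISS (open row4); precharges=9
Acc 14: bank2 row3 -> MISS (open row3); precharges=10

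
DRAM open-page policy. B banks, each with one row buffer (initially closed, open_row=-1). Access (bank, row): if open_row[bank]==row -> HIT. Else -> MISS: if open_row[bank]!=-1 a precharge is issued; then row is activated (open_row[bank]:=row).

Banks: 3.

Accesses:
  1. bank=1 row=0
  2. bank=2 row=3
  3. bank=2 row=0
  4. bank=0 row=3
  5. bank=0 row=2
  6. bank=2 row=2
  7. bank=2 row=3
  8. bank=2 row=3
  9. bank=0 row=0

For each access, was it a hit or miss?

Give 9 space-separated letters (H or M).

Acc 1: bank1 row0 -> MISS (open row0); precharges=0
Acc 2: bank2 row3 -> MISS (open row3); precharges=0
Acc 3: bank2 row0 -> MISS (open row0); precharges=1
Acc 4: bank0 row3 -> MISS (open row3); precharges=1
Acc 5: bank0 row2 -> MISS (open row2); precharges=2
Acc 6: bank2 row2 -> MISS (open row2); precharges=3
Acc 7: bank2 row3 -> MISS (open row3); precharges=4
Acc 8: bank2 row3 -> HIT
Acc 9: bank0 row0 -> MISS (open row0); precharges=5

Answer: M M M M M M M H M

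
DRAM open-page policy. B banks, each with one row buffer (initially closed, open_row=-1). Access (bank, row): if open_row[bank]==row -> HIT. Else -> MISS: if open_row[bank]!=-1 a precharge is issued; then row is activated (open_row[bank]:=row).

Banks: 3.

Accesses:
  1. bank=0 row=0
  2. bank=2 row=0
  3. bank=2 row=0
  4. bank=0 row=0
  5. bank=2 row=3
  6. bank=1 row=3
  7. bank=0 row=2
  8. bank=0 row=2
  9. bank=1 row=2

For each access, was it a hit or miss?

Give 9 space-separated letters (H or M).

Acc 1: bank0 row0 -> MISS (open row0); precharges=0
Acc 2: bank2 row0 -> MISS (open row0); precharges=0
Acc 3: bank2 row0 -> HIT
Acc 4: bank0 row0 -> HIT
Acc 5: bank2 row3 -> MISS (open row3); precharges=1
Acc 6: bank1 row3 -> MISS (open row3); precharges=1
Acc 7: bank0 row2 -> MISS (open row2); precharges=2
Acc 8: bank0 row2 -> HIT
Acc 9: bank1 row2 -> MISS (open row2); precharges=3

Answer: M M H H M M M H M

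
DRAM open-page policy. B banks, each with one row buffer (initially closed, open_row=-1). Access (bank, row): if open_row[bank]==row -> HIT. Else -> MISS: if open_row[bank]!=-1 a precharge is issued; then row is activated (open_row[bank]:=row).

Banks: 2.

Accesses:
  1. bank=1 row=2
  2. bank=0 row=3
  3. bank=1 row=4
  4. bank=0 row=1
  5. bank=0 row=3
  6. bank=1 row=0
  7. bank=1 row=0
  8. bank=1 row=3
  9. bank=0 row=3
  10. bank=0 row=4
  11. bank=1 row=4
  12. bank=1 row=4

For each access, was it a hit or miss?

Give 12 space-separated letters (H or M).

Acc 1: bank1 row2 -> MISS (open row2); precharges=0
Acc 2: bank0 row3 -> MISS (open row3); precharges=0
Acc 3: bank1 row4 -> MISS (open row4); precharges=1
Acc 4: bank0 row1 -> MISS (open row1); precharges=2
Acc 5: bank0 row3 -> MISS (open row3); precharges=3
Acc 6: bank1 row0 -> MISS (open row0); precharges=4
Acc 7: bank1 row0 -> HIT
Acc 8: bank1 row3 -> MISS (open row3); precharges=5
Acc 9: bank0 row3 -> HIT
Acc 10: bank0 row4 -> MISS (open row4); precharges=6
Acc 11: bank1 row4 -> MISS (open row4); precharges=7
Acc 12: bank1 row4 -> HIT

Answer: M M M M M M H M H M M H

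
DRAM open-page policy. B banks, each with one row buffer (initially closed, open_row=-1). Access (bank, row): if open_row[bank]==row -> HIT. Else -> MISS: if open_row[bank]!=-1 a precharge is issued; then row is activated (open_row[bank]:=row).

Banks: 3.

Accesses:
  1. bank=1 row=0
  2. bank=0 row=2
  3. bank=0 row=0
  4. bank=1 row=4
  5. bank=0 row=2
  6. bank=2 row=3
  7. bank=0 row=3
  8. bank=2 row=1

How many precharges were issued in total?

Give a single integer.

Answer: 5

Derivation:
Acc 1: bank1 row0 -> MISS (open row0); precharges=0
Acc 2: bank0 row2 -> MISS (open row2); precharges=0
Acc 3: bank0 row0 -> MISS (open row0); precharges=1
Acc 4: bank1 row4 -> MISS (open row4); precharges=2
Acc 5: bank0 row2 -> MISS (open row2); precharges=3
Acc 6: bank2 row3 -> MISS (open row3); precharges=3
Acc 7: bank0 row3 -> MISS (open row3); precharges=4
Acc 8: bank2 row1 -> MISS (open row1); precharges=5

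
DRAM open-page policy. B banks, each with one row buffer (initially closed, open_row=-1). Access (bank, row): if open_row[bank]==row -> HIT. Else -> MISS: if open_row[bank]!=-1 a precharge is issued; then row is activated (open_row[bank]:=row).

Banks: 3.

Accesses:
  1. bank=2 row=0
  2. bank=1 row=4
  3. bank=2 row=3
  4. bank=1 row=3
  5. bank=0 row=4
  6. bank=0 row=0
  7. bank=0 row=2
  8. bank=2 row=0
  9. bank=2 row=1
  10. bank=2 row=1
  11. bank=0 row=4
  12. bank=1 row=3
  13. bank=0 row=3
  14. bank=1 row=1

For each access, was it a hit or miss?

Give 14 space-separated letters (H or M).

Answer: M M M M M M M M M H M H M M

Derivation:
Acc 1: bank2 row0 -> MISS (open row0); precharges=0
Acc 2: bank1 row4 -> MISS (open row4); precharges=0
Acc 3: bank2 row3 -> MISS (open row3); precharges=1
Acc 4: bank1 row3 -> MISS (open row3); precharges=2
Acc 5: bank0 row4 -> MISS (open row4); precharges=2
Acc 6: bank0 row0 -> MISS (open row0); precharges=3
Acc 7: bank0 row2 -> MISS (open row2); precharges=4
Acc 8: bank2 row0 -> MISS (open row0); precharges=5
Acc 9: bank2 row1 -> MISS (open row1); precharges=6
Acc 10: bank2 row1 -> HIT
Acc 11: bank0 row4 -> MISS (open row4); precharges=7
Acc 12: bank1 row3 -> HIT
Acc 13: bank0 row3 -> MISS (open row3); precharges=8
Acc 14: bank1 row1 -> MISS (open row1); precharges=9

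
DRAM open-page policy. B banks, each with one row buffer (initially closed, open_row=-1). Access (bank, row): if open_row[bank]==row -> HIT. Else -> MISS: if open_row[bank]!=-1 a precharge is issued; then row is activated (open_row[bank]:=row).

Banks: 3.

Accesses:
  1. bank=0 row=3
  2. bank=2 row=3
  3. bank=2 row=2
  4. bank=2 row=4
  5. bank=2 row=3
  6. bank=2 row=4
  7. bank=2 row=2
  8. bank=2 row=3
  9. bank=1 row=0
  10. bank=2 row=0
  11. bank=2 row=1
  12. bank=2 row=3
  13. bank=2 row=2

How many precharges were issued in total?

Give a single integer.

Acc 1: bank0 row3 -> MISS (open row3); precharges=0
Acc 2: bank2 row3 -> MISS (open row3); precharges=0
Acc 3: bank2 row2 -> MISS (open row2); precharges=1
Acc 4: bank2 row4 -> MISS (open row4); precharges=2
Acc 5: bank2 row3 -> MISS (open row3); precharges=3
Acc 6: bank2 row4 -> MISS (open row4); precharges=4
Acc 7: bank2 row2 -> MISS (open row2); precharges=5
Acc 8: bank2 row3 -> MISS (open row3); precharges=6
Acc 9: bank1 row0 -> MISS (open row0); precharges=6
Acc 10: bank2 row0 -> MISS (open row0); precharges=7
Acc 11: bank2 row1 -> MISS (open row1); precharges=8
Acc 12: bank2 row3 -> MISS (open row3); precharges=9
Acc 13: bank2 row2 -> MISS (open row2); precharges=10

Answer: 10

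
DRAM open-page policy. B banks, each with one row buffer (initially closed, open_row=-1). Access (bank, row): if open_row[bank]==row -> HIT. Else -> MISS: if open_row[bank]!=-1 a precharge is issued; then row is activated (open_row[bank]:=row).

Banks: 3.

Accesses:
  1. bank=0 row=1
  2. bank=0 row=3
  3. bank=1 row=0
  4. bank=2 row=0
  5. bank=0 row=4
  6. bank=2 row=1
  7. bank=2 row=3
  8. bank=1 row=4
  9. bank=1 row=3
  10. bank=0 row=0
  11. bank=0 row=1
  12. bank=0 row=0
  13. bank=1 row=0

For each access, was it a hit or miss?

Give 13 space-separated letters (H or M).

Answer: M M M M M M M M M M M M M

Derivation:
Acc 1: bank0 row1 -> MISS (open row1); precharges=0
Acc 2: bank0 row3 -> MISS (open row3); precharges=1
Acc 3: bank1 row0 -> MISS (open row0); precharges=1
Acc 4: bank2 row0 -> MISS (open row0); precharges=1
Acc 5: bank0 row4 -> MISS (open row4); precharges=2
Acc 6: bank2 row1 -> MISS (open row1); precharges=3
Acc 7: bank2 row3 -> MISS (open row3); precharges=4
Acc 8: bank1 row4 -> MISS (open row4); precharges=5
Acc 9: bank1 row3 -> MISS (open row3); precharges=6
Acc 10: bank0 row0 -> MISS (open row0); precharges=7
Acc 11: bank0 row1 -> MISS (open row1); precharges=8
Acc 12: bank0 row0 -> MISS (open row0); precharges=9
Acc 13: bank1 row0 -> MISS (open row0); precharges=10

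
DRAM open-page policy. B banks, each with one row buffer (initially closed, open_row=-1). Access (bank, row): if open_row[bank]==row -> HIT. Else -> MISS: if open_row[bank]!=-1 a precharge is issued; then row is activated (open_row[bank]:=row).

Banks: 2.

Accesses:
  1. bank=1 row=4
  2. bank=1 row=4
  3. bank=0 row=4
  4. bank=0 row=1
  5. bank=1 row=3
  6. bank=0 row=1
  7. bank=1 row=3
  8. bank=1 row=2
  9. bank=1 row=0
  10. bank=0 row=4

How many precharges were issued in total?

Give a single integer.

Acc 1: bank1 row4 -> MISS (open row4); precharges=0
Acc 2: bank1 row4 -> HIT
Acc 3: bank0 row4 -> MISS (open row4); precharges=0
Acc 4: bank0 row1 -> MISS (open row1); precharges=1
Acc 5: bank1 row3 -> MISS (open row3); precharges=2
Acc 6: bank0 row1 -> HIT
Acc 7: bank1 row3 -> HIT
Acc 8: bank1 row2 -> MISS (open row2); precharges=3
Acc 9: bank1 row0 -> MISS (open row0); precharges=4
Acc 10: bank0 row4 -> MISS (open row4); precharges=5

Answer: 5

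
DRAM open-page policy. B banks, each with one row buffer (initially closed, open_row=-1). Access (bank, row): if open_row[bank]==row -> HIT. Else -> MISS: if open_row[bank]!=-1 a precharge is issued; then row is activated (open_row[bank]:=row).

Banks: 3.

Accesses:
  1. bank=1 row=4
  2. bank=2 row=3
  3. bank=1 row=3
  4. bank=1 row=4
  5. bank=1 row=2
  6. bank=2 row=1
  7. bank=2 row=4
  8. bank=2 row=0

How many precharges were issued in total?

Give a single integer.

Answer: 6

Derivation:
Acc 1: bank1 row4 -> MISS (open row4); precharges=0
Acc 2: bank2 row3 -> MISS (open row3); precharges=0
Acc 3: bank1 row3 -> MISS (open row3); precharges=1
Acc 4: bank1 row4 -> MISS (open row4); precharges=2
Acc 5: bank1 row2 -> MISS (open row2); precharges=3
Acc 6: bank2 row1 -> MISS (open row1); precharges=4
Acc 7: bank2 row4 -> MISS (open row4); precharges=5
Acc 8: bank2 row0 -> MISS (open row0); precharges=6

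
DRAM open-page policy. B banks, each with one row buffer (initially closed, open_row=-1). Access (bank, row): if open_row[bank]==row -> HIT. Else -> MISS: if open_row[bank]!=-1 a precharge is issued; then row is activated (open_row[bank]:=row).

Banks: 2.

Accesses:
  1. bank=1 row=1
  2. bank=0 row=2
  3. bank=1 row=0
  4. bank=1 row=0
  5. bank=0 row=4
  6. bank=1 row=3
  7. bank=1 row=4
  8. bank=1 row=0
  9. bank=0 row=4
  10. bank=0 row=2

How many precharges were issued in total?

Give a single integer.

Acc 1: bank1 row1 -> MISS (open row1); precharges=0
Acc 2: bank0 row2 -> MISS (open row2); precharges=0
Acc 3: bank1 row0 -> MISS (open row0); precharges=1
Acc 4: bank1 row0 -> HIT
Acc 5: bank0 row4 -> MISS (open row4); precharges=2
Acc 6: bank1 row3 -> MISS (open row3); precharges=3
Acc 7: bank1 row4 -> MISS (open row4); precharges=4
Acc 8: bank1 row0 -> MISS (open row0); precharges=5
Acc 9: bank0 row4 -> HIT
Acc 10: bank0 row2 -> MISS (open row2); precharges=6

Answer: 6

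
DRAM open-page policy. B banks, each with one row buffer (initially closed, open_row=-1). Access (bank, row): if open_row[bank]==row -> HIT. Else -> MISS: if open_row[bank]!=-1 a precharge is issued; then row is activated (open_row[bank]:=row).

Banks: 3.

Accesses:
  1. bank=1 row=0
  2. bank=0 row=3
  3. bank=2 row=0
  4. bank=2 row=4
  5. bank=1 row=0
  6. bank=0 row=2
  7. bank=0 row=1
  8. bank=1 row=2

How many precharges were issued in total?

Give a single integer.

Answer: 4

Derivation:
Acc 1: bank1 row0 -> MISS (open row0); precharges=0
Acc 2: bank0 row3 -> MISS (open row3); precharges=0
Acc 3: bank2 row0 -> MISS (open row0); precharges=0
Acc 4: bank2 row4 -> MISS (open row4); precharges=1
Acc 5: bank1 row0 -> HIT
Acc 6: bank0 row2 -> MISS (open row2); precharges=2
Acc 7: bank0 row1 -> MISS (open row1); precharges=3
Acc 8: bank1 row2 -> MISS (open row2); precharges=4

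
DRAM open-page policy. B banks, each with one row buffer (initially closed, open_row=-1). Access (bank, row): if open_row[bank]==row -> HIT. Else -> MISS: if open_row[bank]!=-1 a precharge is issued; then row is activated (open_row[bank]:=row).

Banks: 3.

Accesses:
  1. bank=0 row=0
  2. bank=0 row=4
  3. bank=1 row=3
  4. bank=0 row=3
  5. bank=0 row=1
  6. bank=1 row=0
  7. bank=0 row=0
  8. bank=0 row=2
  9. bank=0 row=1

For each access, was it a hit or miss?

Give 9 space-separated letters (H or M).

Acc 1: bank0 row0 -> MISS (open row0); precharges=0
Acc 2: bank0 row4 -> MISS (open row4); precharges=1
Acc 3: bank1 row3 -> MISS (open row3); precharges=1
Acc 4: bank0 row3 -> MISS (open row3); precharges=2
Acc 5: bank0 row1 -> MISS (open row1); precharges=3
Acc 6: bank1 row0 -> MISS (open row0); precharges=4
Acc 7: bank0 row0 -> MISS (open row0); precharges=5
Acc 8: bank0 row2 -> MISS (open row2); precharges=6
Acc 9: bank0 row1 -> MISS (open row1); precharges=7

Answer: M M M M M M M M M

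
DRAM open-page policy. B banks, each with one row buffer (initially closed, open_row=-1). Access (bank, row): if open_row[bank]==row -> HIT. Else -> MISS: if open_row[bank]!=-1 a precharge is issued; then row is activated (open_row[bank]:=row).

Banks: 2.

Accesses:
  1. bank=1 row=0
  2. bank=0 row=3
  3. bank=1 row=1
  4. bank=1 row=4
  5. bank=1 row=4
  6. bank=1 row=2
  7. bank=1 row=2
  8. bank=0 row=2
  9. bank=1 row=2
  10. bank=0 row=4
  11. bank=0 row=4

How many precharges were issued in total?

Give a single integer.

Answer: 5

Derivation:
Acc 1: bank1 row0 -> MISS (open row0); precharges=0
Acc 2: bank0 row3 -> MISS (open row3); precharges=0
Acc 3: bank1 row1 -> MISS (open row1); precharges=1
Acc 4: bank1 row4 -> MISS (open row4); precharges=2
Acc 5: bank1 row4 -> HIT
Acc 6: bank1 row2 -> MISS (open row2); precharges=3
Acc 7: bank1 row2 -> HIT
Acc 8: bank0 row2 -> MISS (open row2); precharges=4
Acc 9: bank1 row2 -> HIT
Acc 10: bank0 row4 -> MISS (open row4); precharges=5
Acc 11: bank0 row4 -> HIT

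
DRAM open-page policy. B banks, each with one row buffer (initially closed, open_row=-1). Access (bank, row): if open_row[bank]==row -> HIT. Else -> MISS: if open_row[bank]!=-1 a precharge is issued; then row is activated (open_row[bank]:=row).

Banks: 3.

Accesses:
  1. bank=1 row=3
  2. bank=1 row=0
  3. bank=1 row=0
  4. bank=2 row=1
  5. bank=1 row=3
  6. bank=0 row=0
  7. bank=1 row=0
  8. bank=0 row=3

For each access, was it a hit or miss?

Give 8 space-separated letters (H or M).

Acc 1: bank1 row3 -> MISS (open row3); precharges=0
Acc 2: bank1 row0 -> MISS (open row0); precharges=1
Acc 3: bank1 row0 -> HIT
Acc 4: bank2 row1 -> MISS (open row1); precharges=1
Acc 5: bank1 row3 -> MISS (open row3); precharges=2
Acc 6: bank0 row0 -> MISS (open row0); precharges=2
Acc 7: bank1 row0 -> MISS (open row0); precharges=3
Acc 8: bank0 row3 -> MISS (open row3); precharges=4

Answer: M M H M M M M M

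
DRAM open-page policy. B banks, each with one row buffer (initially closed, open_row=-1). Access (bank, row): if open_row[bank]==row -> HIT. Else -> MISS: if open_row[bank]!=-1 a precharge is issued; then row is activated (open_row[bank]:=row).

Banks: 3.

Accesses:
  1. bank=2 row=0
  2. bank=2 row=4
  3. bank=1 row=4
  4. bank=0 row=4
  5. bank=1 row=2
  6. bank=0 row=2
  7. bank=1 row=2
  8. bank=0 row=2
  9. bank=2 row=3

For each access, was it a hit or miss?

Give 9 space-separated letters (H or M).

Acc 1: bank2 row0 -> MISS (open row0); precharges=0
Acc 2: bank2 row4 -> MISS (open row4); precharges=1
Acc 3: bank1 row4 -> MISS (open row4); precharges=1
Acc 4: bank0 row4 -> MISS (open row4); precharges=1
Acc 5: bank1 row2 -> MISS (open row2); precharges=2
Acc 6: bank0 row2 -> MISS (open row2); precharges=3
Acc 7: bank1 row2 -> HIT
Acc 8: bank0 row2 -> HIT
Acc 9: bank2 row3 -> MISS (open row3); precharges=4

Answer: M M M M M M H H M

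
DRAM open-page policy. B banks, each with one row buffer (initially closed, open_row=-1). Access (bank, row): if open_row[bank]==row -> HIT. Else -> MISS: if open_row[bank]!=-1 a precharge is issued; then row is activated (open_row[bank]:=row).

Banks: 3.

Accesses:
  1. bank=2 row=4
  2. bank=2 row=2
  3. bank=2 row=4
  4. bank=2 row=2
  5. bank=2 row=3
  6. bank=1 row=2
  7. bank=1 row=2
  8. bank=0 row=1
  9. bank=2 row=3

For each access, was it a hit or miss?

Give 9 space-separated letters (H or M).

Acc 1: bank2 row4 -> MISS (open row4); precharges=0
Acc 2: bank2 row2 -> MISS (open row2); precharges=1
Acc 3: bank2 row4 -> MISS (open row4); precharges=2
Acc 4: bank2 row2 -> MISS (open row2); precharges=3
Acc 5: bank2 row3 -> MISS (open row3); precharges=4
Acc 6: bank1 row2 -> MISS (open row2); precharges=4
Acc 7: bank1 row2 -> HIT
Acc 8: bank0 row1 -> MISS (open row1); precharges=4
Acc 9: bank2 row3 -> HIT

Answer: M M M M M M H M H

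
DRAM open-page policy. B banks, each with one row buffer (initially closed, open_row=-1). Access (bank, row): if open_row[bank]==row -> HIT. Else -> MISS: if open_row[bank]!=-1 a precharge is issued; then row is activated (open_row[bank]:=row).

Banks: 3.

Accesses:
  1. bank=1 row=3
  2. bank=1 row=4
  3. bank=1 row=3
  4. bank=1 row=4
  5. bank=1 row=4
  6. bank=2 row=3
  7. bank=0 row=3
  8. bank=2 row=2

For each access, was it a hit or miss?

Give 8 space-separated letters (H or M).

Answer: M M M M H M M M

Derivation:
Acc 1: bank1 row3 -> MISS (open row3); precharges=0
Acc 2: bank1 row4 -> MISS (open row4); precharges=1
Acc 3: bank1 row3 -> MISS (open row3); precharges=2
Acc 4: bank1 row4 -> MISS (open row4); precharges=3
Acc 5: bank1 row4 -> HIT
Acc 6: bank2 row3 -> MISS (open row3); precharges=3
Acc 7: bank0 row3 -> MISS (open row3); precharges=3
Acc 8: bank2 row2 -> MISS (open row2); precharges=4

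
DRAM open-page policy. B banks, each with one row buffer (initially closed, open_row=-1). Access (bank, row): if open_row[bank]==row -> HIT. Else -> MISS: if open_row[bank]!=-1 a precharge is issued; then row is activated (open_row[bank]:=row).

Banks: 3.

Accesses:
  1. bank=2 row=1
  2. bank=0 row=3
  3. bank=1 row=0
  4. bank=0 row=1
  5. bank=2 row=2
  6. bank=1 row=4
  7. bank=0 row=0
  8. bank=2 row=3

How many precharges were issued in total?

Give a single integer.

Answer: 5

Derivation:
Acc 1: bank2 row1 -> MISS (open row1); precharges=0
Acc 2: bank0 row3 -> MISS (open row3); precharges=0
Acc 3: bank1 row0 -> MISS (open row0); precharges=0
Acc 4: bank0 row1 -> MISS (open row1); precharges=1
Acc 5: bank2 row2 -> MISS (open row2); precharges=2
Acc 6: bank1 row4 -> MISS (open row4); precharges=3
Acc 7: bank0 row0 -> MISS (open row0); precharges=4
Acc 8: bank2 row3 -> MISS (open row3); precharges=5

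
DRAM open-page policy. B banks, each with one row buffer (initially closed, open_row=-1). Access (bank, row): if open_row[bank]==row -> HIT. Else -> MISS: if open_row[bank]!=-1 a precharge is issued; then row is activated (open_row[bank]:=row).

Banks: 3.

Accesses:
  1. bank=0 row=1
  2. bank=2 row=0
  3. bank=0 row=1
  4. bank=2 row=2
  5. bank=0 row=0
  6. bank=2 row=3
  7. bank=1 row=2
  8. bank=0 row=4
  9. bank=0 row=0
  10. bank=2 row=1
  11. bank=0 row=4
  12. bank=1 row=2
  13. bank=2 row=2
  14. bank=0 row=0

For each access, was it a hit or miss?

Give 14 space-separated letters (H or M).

Answer: M M H M M M M M M M M H M M

Derivation:
Acc 1: bank0 row1 -> MISS (open row1); precharges=0
Acc 2: bank2 row0 -> MISS (open row0); precharges=0
Acc 3: bank0 row1 -> HIT
Acc 4: bank2 row2 -> MISS (open row2); precharges=1
Acc 5: bank0 row0 -> MISS (open row0); precharges=2
Acc 6: bank2 row3 -> MISS (open row3); precharges=3
Acc 7: bank1 row2 -> MISS (open row2); precharges=3
Acc 8: bank0 row4 -> MISS (open row4); precharges=4
Acc 9: bank0 row0 -> MISS (open row0); precharges=5
Acc 10: bank2 row1 -> MISS (open row1); precharges=6
Acc 11: bank0 row4 -> MISS (open row4); precharges=7
Acc 12: bank1 row2 -> HIT
Acc 13: bank2 row2 -> MISS (open row2); precharges=8
Acc 14: bank0 row0 -> MISS (open row0); precharges=9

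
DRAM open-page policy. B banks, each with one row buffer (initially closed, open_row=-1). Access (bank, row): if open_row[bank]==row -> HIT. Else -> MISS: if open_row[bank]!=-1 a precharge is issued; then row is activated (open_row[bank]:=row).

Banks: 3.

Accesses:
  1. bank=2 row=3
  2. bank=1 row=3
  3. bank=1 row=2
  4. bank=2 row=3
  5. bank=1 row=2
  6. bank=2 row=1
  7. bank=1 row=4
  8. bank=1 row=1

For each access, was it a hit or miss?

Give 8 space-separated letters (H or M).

Answer: M M M H H M M M

Derivation:
Acc 1: bank2 row3 -> MISS (open row3); precharges=0
Acc 2: bank1 row3 -> MISS (open row3); precharges=0
Acc 3: bank1 row2 -> MISS (open row2); precharges=1
Acc 4: bank2 row3 -> HIT
Acc 5: bank1 row2 -> HIT
Acc 6: bank2 row1 -> MISS (open row1); precharges=2
Acc 7: bank1 row4 -> MISS (open row4); precharges=3
Acc 8: bank1 row1 -> MISS (open row1); precharges=4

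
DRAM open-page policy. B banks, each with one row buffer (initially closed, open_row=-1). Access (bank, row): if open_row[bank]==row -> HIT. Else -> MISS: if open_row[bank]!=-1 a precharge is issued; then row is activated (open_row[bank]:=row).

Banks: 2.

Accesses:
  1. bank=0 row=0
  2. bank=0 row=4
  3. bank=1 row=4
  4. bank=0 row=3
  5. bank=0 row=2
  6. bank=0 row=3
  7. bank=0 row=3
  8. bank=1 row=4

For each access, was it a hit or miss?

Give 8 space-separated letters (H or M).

Acc 1: bank0 row0 -> MISS (open row0); precharges=0
Acc 2: bank0 row4 -> MISS (open row4); precharges=1
Acc 3: bank1 row4 -> MISS (open row4); precharges=1
Acc 4: bank0 row3 -> MISS (open row3); precharges=2
Acc 5: bank0 row2 -> MISS (open row2); precharges=3
Acc 6: bank0 row3 -> MISS (open row3); precharges=4
Acc 7: bank0 row3 -> HIT
Acc 8: bank1 row4 -> HIT

Answer: M M M M M M H H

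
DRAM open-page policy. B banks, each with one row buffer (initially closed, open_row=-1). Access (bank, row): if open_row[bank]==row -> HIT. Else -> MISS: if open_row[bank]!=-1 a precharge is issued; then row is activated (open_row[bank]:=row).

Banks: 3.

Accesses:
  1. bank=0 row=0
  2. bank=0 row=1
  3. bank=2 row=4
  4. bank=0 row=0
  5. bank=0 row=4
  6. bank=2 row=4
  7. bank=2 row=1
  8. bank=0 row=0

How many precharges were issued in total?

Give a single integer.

Answer: 5

Derivation:
Acc 1: bank0 row0 -> MISS (open row0); precharges=0
Acc 2: bank0 row1 -> MISS (open row1); precharges=1
Acc 3: bank2 row4 -> MISS (open row4); precharges=1
Acc 4: bank0 row0 -> MISS (open row0); precharges=2
Acc 5: bank0 row4 -> MISS (open row4); precharges=3
Acc 6: bank2 row4 -> HIT
Acc 7: bank2 row1 -> MISS (open row1); precharges=4
Acc 8: bank0 row0 -> MISS (open row0); precharges=5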